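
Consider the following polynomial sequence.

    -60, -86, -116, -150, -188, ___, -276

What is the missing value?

-230

Using the first 5 terms:
First differences: -26  -30  -34  -38
Second differences: -4  -4  -4
Constant second difference = -4.
Extend forward: -38 − 4 = -42;  -188 − 42 = -230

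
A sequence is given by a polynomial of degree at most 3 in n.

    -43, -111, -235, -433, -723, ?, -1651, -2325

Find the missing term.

-1123

Using the first 5 terms:
Δ: -68, -124, -198, -290
Δ²: -56, -74, -92
Δ³: -18, -18
Constant third difference = -18.
Extend forward: -92 − 18 = -110;  -290 − 110 = -400;  -723 − 400 = -1123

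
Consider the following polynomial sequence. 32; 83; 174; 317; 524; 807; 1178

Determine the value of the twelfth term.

4773

Δ: 51, 91, 143, 207, 283, 371
Δ²: 40, 52, 64, 76, 88
Δ³: 12, 12, 12, 12
Constant third difference = 12, so extend:
88 + 12 = 100;  371 + 100 = 471;  1178 + 471 = 1649
100 + 12 = 112;  471 + 112 = 583;  1649 + 583 = 2232
112 + 12 = 124;  583 + 124 = 707;  2232 + 707 = 2939
124 + 12 = 136;  707 + 136 = 843;  2939 + 843 = 3782
136 + 12 = 148;  843 + 148 = 991;  3782 + 991 = 4773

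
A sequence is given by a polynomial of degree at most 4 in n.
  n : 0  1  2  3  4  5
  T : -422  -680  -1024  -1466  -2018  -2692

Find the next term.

-3500

D1: -258, -344, -442, -552, -674
D2: -86, -98, -110, -122
D3: -12, -12, -12
Third differences constant at -12.
-122 − 12 = -134;  -674 − 134 = -808;  -2692 − 808 = -3500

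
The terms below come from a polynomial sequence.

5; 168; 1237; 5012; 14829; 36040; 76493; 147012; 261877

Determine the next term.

439304

First differences: 163 , 1069 , 3775 , 9817 , 21211 , 40453 , 70519 , 114865
Second differences: 906 , 2706 , 6042 , 11394 , 19242 , 30066 , 44346
Third differences: 1800 , 3336 , 5352 , 7848 , 10824 , 14280
Fourth differences: 1536 , 2016 , 2496 , 2976 , 3456
Fifth differences: 480 , 480 , 480 , 480
The fifth differences are constant (480).
3456 + 480 = 3936;  14280 + 3936 = 18216;  44346 + 18216 = 62562;  114865 + 62562 = 177427;  261877 + 177427 = 439304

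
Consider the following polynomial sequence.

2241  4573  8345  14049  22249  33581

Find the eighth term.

68545

2332, 3772, 5704, 8200, 11332
1440, 1932, 2496, 3132
492, 564, 636
72, 72
Constant fourth difference = 72, so extend:
636 + 72 = 708;  3132 + 708 = 3840;  11332 + 3840 = 15172;  33581 + 15172 = 48753
708 + 72 = 780;  3840 + 780 = 4620;  15172 + 4620 = 19792;  48753 + 19792 = 68545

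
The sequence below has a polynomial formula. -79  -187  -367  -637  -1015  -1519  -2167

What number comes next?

Δ: -108, -180, -270, -378, -504, -648
Δ²: -72, -90, -108, -126, -144
Δ³: -18, -18, -18, -18
Constant third difference = -18, so extend:
-144 − 18 = -162;  -648 − 162 = -810;  -2167 − 810 = -2977

-2977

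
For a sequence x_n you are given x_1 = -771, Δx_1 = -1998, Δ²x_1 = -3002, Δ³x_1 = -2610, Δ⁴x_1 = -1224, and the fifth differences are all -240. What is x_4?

Build the table forward from the leading diagonal:
D5: -240  -240  -240  -240
D4: -1224  -1464  -1704  -1944
D3: -2610  -3834  -5298  -7002
D2: -3002  -5612  -9446  -14744
D1: -1998  -5000  -10612  -20058
x: -771  -2769  -7769  -18381

-18381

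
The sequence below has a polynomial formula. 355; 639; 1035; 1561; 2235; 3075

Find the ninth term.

6771

Δ: 284, 396, 526, 674, 840
Δ²: 112, 130, 148, 166
Δ³: 18, 18, 18
Constant third difference = 18, so extend:
166 + 18 = 184;  840 + 184 = 1024;  3075 + 1024 = 4099
184 + 18 = 202;  1024 + 202 = 1226;  4099 + 1226 = 5325
202 + 18 = 220;  1226 + 220 = 1446;  5325 + 1446 = 6771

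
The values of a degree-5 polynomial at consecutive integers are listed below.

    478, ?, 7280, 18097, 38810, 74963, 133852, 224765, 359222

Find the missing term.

Using the last 7 terms:
10817, 20713, 36153, 58889, 90913, 134457
9896, 15440, 22736, 32024, 43544
5544, 7296, 9288, 11520
1752, 1992, 2232
240, 240
Constant fifth difference = 240.
Extend backward: 1752 − 240 = 1512;  5544 − 1512 = 4032;  9896 − 4032 = 5864;  10817 − 5864 = 4953;  7280 − 4953 = 2327

2327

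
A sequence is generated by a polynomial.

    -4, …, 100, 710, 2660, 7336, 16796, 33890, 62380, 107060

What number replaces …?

Using the last 8 terms:
610, 1950, 4676, 9460, 17094, 28490, 44680
1340, 2726, 4784, 7634, 11396, 16190
1386, 2058, 2850, 3762, 4794
672, 792, 912, 1032
120, 120, 120
Constant fifth difference = 120.
Extend backward: 672 − 120 = 552;  1386 − 552 = 834;  1340 − 834 = 506;  610 − 506 = 104;  100 − 104 = -4

-4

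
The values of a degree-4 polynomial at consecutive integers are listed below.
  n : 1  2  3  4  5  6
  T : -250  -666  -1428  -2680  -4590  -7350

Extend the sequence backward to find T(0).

D1: -416  -762  -1252  -1910  -2760
D2: -346  -490  -658  -850
D3: -144  -168  -192
D4: -24  -24
The fourth differences are constant at -24.
Work back: -144 + 24 = -120;  -346 + 120 = -226;  -416 + 226 = -190;  -250 + 190 = -60

-60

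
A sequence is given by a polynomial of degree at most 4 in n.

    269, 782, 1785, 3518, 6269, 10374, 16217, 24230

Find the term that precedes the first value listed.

D1: 513  1003  1733  2751  4105  5843  8013
D2: 490  730  1018  1354  1738  2170
D3: 240  288  336  384  432
D4: 48  48  48  48
The fourth differences are constant at 48.
Work back: 240 − 48 = 192;  490 − 192 = 298;  513 − 298 = 215;  269 − 215 = 54

54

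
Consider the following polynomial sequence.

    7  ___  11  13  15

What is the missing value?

9

Using the last 3 terms:
D1: 2, 2
Constant first difference = 2.
Extend backward: 11 − 2 = 9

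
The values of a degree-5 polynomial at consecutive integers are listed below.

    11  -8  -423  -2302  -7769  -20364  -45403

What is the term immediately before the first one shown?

6

Δ: -19  -415  -1879  -5467  -12595  -25039
Δ²: -396  -1464  -3588  -7128  -12444
Δ³: -1068  -2124  -3540  -5316
Δ⁴: -1056  -1416  -1776
Δ⁵: -360  -360
The fifth differences are constant at -360.
Work back: -1056 + 360 = -696;  -1068 + 696 = -372;  -396 + 372 = -24;  -19 + 24 = 5;  11 − 5 = 6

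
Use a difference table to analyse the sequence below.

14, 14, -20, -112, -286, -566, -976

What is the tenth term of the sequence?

0 , -34 , -92 , -174 , -280 , -410
-34 , -58 , -82 , -106 , -130
-24 , -24 , -24 , -24
Constant third difference = -24, so extend:
-130 − 24 = -154;  -410 − 154 = -564;  -976 − 564 = -1540
-154 − 24 = -178;  -564 − 178 = -742;  -1540 − 742 = -2282
-178 − 24 = -202;  -742 − 202 = -944;  -2282 − 944 = -3226

-3226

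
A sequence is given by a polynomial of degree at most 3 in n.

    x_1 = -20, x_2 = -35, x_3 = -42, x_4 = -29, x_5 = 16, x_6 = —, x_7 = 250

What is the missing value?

Using the first 5 terms:
-15, -7, 13, 45
8, 20, 32
12, 12
Constant third difference = 12.
Extend forward: 32 + 12 = 44;  45 + 44 = 89;  16 + 89 = 105

105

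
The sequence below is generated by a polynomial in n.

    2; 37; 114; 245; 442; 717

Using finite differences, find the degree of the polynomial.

3

Δ: 35, 77, 131, 197, 275
Δ²: 42, 54, 66, 78
Δ³: 12, 12, 12
The third differences are constant, so the polynomial has degree 3.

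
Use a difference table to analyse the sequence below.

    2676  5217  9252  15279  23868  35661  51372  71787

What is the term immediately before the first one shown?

Δ: 2541  4035  6027  8589  11793  15711  20415
Δ²: 1494  1992  2562  3204  3918  4704
Δ³: 498  570  642  714  786
Δ⁴: 72  72  72  72
The fourth differences are constant at 72.
Work back: 498 − 72 = 426;  1494 − 426 = 1068;  2541 − 1068 = 1473;  2676 − 1473 = 1203

1203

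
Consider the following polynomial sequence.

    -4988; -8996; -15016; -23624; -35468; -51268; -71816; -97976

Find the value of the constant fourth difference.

-72

D1: -4008, -6020, -8608, -11844, -15800, -20548, -26160
D2: -2012, -2588, -3236, -3956, -4748, -5612
D3: -576, -648, -720, -792, -864
D4: -72, -72, -72, -72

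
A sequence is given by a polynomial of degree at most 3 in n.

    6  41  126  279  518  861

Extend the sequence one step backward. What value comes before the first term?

3

First differences: 35, 85, 153, 239, 343
Second differences: 50, 68, 86, 104
Third differences: 18, 18, 18
The third differences are constant at 18.
Work back: 50 − 18 = 32;  35 − 32 = 3;  6 − 3 = 3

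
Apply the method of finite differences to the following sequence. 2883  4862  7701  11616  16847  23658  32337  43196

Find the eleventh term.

92333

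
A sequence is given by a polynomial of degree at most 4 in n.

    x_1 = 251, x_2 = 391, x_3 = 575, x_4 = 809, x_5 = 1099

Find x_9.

2939

140, 184, 234, 290
44, 50, 56
6, 6
The third differences are constant (6).
56 + 6 = 62;  290 + 62 = 352;  1099 + 352 = 1451
62 + 6 = 68;  352 + 68 = 420;  1451 + 420 = 1871
68 + 6 = 74;  420 + 74 = 494;  1871 + 494 = 2365
74 + 6 = 80;  494 + 80 = 574;  2365 + 574 = 2939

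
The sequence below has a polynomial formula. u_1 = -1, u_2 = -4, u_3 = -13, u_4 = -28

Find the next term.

D1: -3, -9, -15
D2: -6, -6
Constant second difference = -6, so extend:
-15 − 6 = -21;  -28 − 21 = -49

-49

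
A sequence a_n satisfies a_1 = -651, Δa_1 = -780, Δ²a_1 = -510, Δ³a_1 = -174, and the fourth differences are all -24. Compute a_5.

-7551

Build the table forward from the leading diagonal:
Fourth differences: -24, -24, -24, -24, -24
Third differences: -174, -198, -222, -246, -270
Second differences: -510, -684, -882, -1104, -1350
First differences: -780, -1290, -1974, -2856, -3960
a: -651, -1431, -2721, -4695, -7551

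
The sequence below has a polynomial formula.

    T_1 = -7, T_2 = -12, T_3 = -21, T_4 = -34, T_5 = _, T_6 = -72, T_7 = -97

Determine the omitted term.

-51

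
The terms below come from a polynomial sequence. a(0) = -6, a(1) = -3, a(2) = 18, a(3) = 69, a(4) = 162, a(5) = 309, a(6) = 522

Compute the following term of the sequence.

813

3 , 21 , 51 , 93 , 147 , 213
18 , 30 , 42 , 54 , 66
12 , 12 , 12 , 12
Third differences constant at 12.
66 + 12 = 78;  213 + 78 = 291;  522 + 291 = 813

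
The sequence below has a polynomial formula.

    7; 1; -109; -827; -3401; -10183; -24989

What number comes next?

-6  -110  -718  -2574  -6782  -14806
-104  -608  -1856  -4208  -8024
-504  -1248  -2352  -3816
-744  -1104  -1464
-360  -360
Fifth differences constant at -360.
-1464 − 360 = -1824;  -3816 − 1824 = -5640;  -8024 − 5640 = -13664;  -14806 − 13664 = -28470;  -24989 − 28470 = -53459

-53459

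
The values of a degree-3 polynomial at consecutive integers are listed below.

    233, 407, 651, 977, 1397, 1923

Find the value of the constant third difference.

D1: 174, 244, 326, 420, 526
D2: 70, 82, 94, 106
D3: 12, 12, 12

12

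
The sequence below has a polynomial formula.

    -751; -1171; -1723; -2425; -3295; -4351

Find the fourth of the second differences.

-186

First differences: -420, -552, -702, -870, -1056
Second differences: -132, -150, -168, -186
Third differences: -18, -18, -18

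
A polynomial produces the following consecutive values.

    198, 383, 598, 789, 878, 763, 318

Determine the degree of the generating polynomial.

D1: 185, 215, 191, 89, -115, -445
D2: 30, -24, -102, -204, -330
D3: -54, -78, -102, -126
D4: -24, -24, -24
The fourth differences are constant, so the polynomial has degree 4.

4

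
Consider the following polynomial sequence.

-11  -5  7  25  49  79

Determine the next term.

6, 12, 18, 24, 30
6, 6, 6, 6
Second differences constant at 6.
30 + 6 = 36;  79 + 36 = 115

115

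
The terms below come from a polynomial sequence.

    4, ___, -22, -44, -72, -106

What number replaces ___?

Using the last 4 terms:
-22, -28, -34
-6, -6
Constant second difference = -6.
Extend backward: -22 + 6 = -16;  -22 + 16 = -6

-6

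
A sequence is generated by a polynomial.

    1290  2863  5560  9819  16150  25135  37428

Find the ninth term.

74914

Δ: 1573  2697  4259  6331  8985  12293
Δ²: 1124  1562  2072  2654  3308
Δ³: 438  510  582  654
Δ⁴: 72  72  72
Fourth differences constant at 72.
654 + 72 = 726;  3308 + 726 = 4034;  12293 + 4034 = 16327;  37428 + 16327 = 53755
726 + 72 = 798;  4034 + 798 = 4832;  16327 + 4832 = 21159;  53755 + 21159 = 74914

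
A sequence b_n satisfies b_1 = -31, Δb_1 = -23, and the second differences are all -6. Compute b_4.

Build the table forward from the leading diagonal:
Δ²: -6  -6  -6  -6
Δ: -23  -29  -35  -41
b: -31  -54  -83  -118

-118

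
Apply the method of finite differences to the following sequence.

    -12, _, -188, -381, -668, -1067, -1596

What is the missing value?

Using the last 5 terms:
First differences: -193, -287, -399, -529
Second differences: -94, -112, -130
Third differences: -18, -18
Constant third difference = -18.
Extend backward: -94 + 18 = -76;  -193 + 76 = -117;  -188 + 117 = -71

-71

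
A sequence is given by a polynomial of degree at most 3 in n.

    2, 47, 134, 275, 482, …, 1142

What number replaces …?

Using the first 5 terms:
D1: 45  87  141  207
D2: 42  54  66
D3: 12  12
Constant third difference = 12.
Extend forward: 66 + 12 = 78;  207 + 78 = 285;  482 + 285 = 767

767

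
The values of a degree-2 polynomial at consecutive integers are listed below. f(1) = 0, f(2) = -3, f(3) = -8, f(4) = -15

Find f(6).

-35

-3, -5, -7
-2, -2
Second differences constant at -2.
-7 − 2 = -9;  -15 − 9 = -24
-9 − 2 = -11;  -24 − 11 = -35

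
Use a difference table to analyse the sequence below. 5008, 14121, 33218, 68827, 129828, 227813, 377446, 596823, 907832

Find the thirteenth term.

Δ: 9113  19097  35609  61001  97985  149633  219377  311009
Δ²: 9984  16512  25392  36984  51648  69744  91632
Δ³: 6528  8880  11592  14664  18096  21888
Δ⁴: 2352  2712  3072  3432  3792
Δ⁵: 360  360  360  360
Constant fifth difference = 360, so extend:
3792 + 360 = 4152;  21888 + 4152 = 26040;  91632 + 26040 = 117672;  311009 + 117672 = 428681;  907832 + 428681 = 1336513
4152 + 360 = 4512;  26040 + 4512 = 30552;  117672 + 30552 = 148224;  428681 + 148224 = 576905;  1336513 + 576905 = 1913418
4512 + 360 = 4872;  30552 + 4872 = 35424;  148224 + 35424 = 183648;  576905 + 183648 = 760553;  1913418 + 760553 = 2673971
4872 + 360 = 5232;  35424 + 5232 = 40656;  183648 + 40656 = 224304;  760553 + 224304 = 984857;  2673971 + 984857 = 3658828

3658828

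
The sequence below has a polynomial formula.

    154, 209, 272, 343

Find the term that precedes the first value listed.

107

D1: 55  63  71
D2: 8  8
The second differences are constant at 8.
Work back: 55 − 8 = 47;  154 − 47 = 107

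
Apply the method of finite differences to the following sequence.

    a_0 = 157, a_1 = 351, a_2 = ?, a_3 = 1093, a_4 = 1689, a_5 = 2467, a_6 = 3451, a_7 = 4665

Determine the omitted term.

Using the last 5 terms:
Δ: 596, 778, 984, 1214
Δ²: 182, 206, 230
Δ³: 24, 24
Constant third difference = 24.
Extend backward: 182 − 24 = 158;  596 − 158 = 438;  1093 − 438 = 655

655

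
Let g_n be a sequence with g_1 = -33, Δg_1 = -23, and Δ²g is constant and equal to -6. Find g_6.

Build the table forward from the leading diagonal:
Δ²: -6  -6  -6  -6  -6  -6
Δ: -23  -29  -35  -41  -47  -53
g: -33  -56  -85  -120  -161  -208

-208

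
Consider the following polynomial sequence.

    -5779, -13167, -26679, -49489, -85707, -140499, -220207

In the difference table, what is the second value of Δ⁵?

-120

D1: -7388, -13512, -22810, -36218, -54792, -79708
D2: -6124, -9298, -13408, -18574, -24916
D3: -3174, -4110, -5166, -6342
D4: -936, -1056, -1176
D5: -120, -120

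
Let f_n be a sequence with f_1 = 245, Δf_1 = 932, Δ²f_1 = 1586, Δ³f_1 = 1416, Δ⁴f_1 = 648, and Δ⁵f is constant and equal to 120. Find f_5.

Build the table forward from the leading diagonal:
Δ⁵: 120, 120, 120, 120, 120
Δ⁴: 648, 768, 888, 1008, 1128
Δ³: 1416, 2064, 2832, 3720, 4728
Δ²: 1586, 3002, 5066, 7898, 11618
Δ: 932, 2518, 5520, 10586, 18484
f: 245, 1177, 3695, 9215, 19801

19801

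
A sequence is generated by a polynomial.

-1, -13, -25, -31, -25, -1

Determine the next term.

-12, -12, -6, 6, 24
0, 6, 12, 18
6, 6, 6
The third differences are constant (6).
18 + 6 = 24;  24 + 24 = 48;  -1 + 48 = 47

47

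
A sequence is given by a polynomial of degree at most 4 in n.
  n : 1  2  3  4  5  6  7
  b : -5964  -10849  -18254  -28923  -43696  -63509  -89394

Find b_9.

-163988

-4885, -7405, -10669, -14773, -19813, -25885
-2520, -3264, -4104, -5040, -6072
-744, -840, -936, -1032
-96, -96, -96
The fourth differences are constant (-96).
-1032 − 96 = -1128;  -6072 − 1128 = -7200;  -25885 − 7200 = -33085;  -89394 − 33085 = -122479
-1128 − 96 = -1224;  -7200 − 1224 = -8424;  -33085 − 8424 = -41509;  -122479 − 41509 = -163988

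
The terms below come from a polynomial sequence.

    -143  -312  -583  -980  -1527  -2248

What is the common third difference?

-24

Δ: -169, -271, -397, -547, -721
Δ²: -102, -126, -150, -174
Δ³: -24, -24, -24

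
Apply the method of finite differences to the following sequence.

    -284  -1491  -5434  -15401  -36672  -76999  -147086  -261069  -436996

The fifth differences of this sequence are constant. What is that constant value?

-480

First differences: -1207, -3943, -9967, -21271, -40327, -70087, -113983, -175927
Second differences: -2736, -6024, -11304, -19056, -29760, -43896, -61944
Third differences: -3288, -5280, -7752, -10704, -14136, -18048
Fourth differences: -1992, -2472, -2952, -3432, -3912
Fifth differences: -480, -480, -480, -480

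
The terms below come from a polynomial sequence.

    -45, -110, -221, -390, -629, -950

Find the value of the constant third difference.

-12

D1: -65, -111, -169, -239, -321
D2: -46, -58, -70, -82
D3: -12, -12, -12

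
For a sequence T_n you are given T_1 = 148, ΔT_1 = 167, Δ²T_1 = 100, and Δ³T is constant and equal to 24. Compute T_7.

Build the table forward from the leading diagonal:
Δ³: 24  24  24  24  24  24  24
Δ²: 100  124  148  172  196  220  244
Δ: 167  267  391  539  711  907  1127
T: 148  315  582  973  1512  2223  3130

3130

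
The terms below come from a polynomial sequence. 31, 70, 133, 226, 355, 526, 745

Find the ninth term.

Δ: 39, 63, 93, 129, 171, 219
Δ²: 24, 30, 36, 42, 48
Δ³: 6, 6, 6, 6
The third differences are constant (6).
48 + 6 = 54;  219 + 54 = 273;  745 + 273 = 1018
54 + 6 = 60;  273 + 60 = 333;  1018 + 333 = 1351

1351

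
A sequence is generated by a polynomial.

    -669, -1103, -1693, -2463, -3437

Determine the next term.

-4639

Δ: -434, -590, -770, -974
Δ²: -156, -180, -204
Δ³: -24, -24
Constant third difference = -24, so extend:
-204 − 24 = -228;  -974 − 228 = -1202;  -3437 − 1202 = -4639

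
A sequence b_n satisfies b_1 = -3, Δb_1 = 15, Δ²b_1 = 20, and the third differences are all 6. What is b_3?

Build the table forward from the leading diagonal:
D3: 6  6  6
D2: 20  26  32
D1: 15  35  61
b: -3  12  47

47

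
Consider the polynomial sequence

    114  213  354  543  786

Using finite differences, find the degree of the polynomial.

3

D1: 99, 141, 189, 243
D2: 42, 48, 54
D3: 6, 6
The third differences are constant, so the polynomial has degree 3.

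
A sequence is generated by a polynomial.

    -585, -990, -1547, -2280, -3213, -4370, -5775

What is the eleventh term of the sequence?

D1: -405, -557, -733, -933, -1157, -1405
D2: -152, -176, -200, -224, -248
D3: -24, -24, -24, -24
Constant third difference = -24, so extend:
-248 − 24 = -272;  -1405 − 272 = -1677;  -5775 − 1677 = -7452
-272 − 24 = -296;  -1677 − 296 = -1973;  -7452 − 1973 = -9425
-296 − 24 = -320;  -1973 − 320 = -2293;  -9425 − 2293 = -11718
-320 − 24 = -344;  -2293 − 344 = -2637;  -11718 − 2637 = -14355

-14355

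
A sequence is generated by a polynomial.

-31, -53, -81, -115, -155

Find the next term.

-22, -28, -34, -40
-6, -6, -6
Second differences constant at -6.
-40 − 6 = -46;  -155 − 46 = -201

-201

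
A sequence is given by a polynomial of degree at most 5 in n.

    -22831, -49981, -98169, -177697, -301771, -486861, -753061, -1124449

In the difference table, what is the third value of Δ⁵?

D1: -27150, -48188, -79528, -124074, -185090, -266200, -371388
D2: -21038, -31340, -44546, -61016, -81110, -105188
D3: -10302, -13206, -16470, -20094, -24078
D4: -2904, -3264, -3624, -3984
D5: -360, -360, -360

-360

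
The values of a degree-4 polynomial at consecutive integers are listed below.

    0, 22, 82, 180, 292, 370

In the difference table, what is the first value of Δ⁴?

-24

First differences: 22, 60, 98, 112, 78
Second differences: 38, 38, 14, -34
Third differences: 0, -24, -48
Fourth differences: -24, -24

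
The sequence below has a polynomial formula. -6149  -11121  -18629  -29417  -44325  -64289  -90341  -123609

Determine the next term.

-165317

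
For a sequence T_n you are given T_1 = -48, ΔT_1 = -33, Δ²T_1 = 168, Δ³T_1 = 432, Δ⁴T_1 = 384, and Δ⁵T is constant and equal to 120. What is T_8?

Build the table forward from the leading diagonal:
Fifth differences: 120  120  120  120  120  120  120  120
Fourth differences: 384  504  624  744  864  984  1104  1224
Third differences: 432  816  1320  1944  2688  3552  4536  5640
Second differences: 168  600  1416  2736  4680  7368  10920  15456
First differences: -33  135  735  2151  4887  9567  16935  27855
T: -48  -81  54  789  2940  7827  17394  34329

34329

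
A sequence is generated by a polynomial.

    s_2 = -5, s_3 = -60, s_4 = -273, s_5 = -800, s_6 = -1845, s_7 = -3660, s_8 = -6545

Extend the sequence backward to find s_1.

0

Δ: -55  -213  -527  -1045  -1815  -2885
Δ²: -158  -314  -518  -770  -1070
Δ³: -156  -204  -252  -300
Δ⁴: -48  -48  -48
The fourth differences are constant at -48.
Work back: -156 + 48 = -108;  -158 + 108 = -50;  -55 + 50 = -5;  -5 + 5 = 0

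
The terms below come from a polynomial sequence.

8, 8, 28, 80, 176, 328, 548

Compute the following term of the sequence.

0 , 20 , 52 , 96 , 152 , 220
20 , 32 , 44 , 56 , 68
12 , 12 , 12 , 12
Third differences constant at 12.
68 + 12 = 80;  220 + 80 = 300;  548 + 300 = 848

848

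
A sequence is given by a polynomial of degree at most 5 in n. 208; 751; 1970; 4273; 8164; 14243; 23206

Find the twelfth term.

543 , 1219 , 2303 , 3891 , 6079 , 8963
676 , 1084 , 1588 , 2188 , 2884
408 , 504 , 600 , 696
96 , 96 , 96
Fourth differences constant at 96.
696 + 96 = 792;  2884 + 792 = 3676;  8963 + 3676 = 12639;  23206 + 12639 = 35845
792 + 96 = 888;  3676 + 888 = 4564;  12639 + 4564 = 17203;  35845 + 17203 = 53048
888 + 96 = 984;  4564 + 984 = 5548;  17203 + 5548 = 22751;  53048 + 22751 = 75799
984 + 96 = 1080;  5548 + 1080 = 6628;  22751 + 6628 = 29379;  75799 + 29379 = 105178
1080 + 96 = 1176;  6628 + 1176 = 7804;  29379 + 7804 = 37183;  105178 + 37183 = 142361

142361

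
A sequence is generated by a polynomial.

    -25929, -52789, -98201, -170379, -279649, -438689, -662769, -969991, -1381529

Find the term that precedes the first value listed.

D1: -26860, -45412, -72178, -109270, -159040, -224080, -307222, -411538
D2: -18552, -26766, -37092, -49770, -65040, -83142, -104316
D3: -8214, -10326, -12678, -15270, -18102, -21174
D4: -2112, -2352, -2592, -2832, -3072
D5: -240, -240, -240, -240
The fifth differences are constant at -240.
Work back: -2112 + 240 = -1872;  -8214 + 1872 = -6342;  -18552 + 6342 = -12210;  -26860 + 12210 = -14650;  -25929 + 14650 = -11279

-11279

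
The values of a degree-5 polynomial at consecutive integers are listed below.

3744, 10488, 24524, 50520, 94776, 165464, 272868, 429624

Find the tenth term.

954936

D1: 6744  14036  25996  44256  70688  107404  156756
D2: 7292  11960  18260  26432  36716  49352
D3: 4668  6300  8172  10284  12636
D4: 1632  1872  2112  2352
D5: 240  240  240
The fifth differences are constant (240).
2352 + 240 = 2592;  12636 + 2592 = 15228;  49352 + 15228 = 64580;  156756 + 64580 = 221336;  429624 + 221336 = 650960
2592 + 240 = 2832;  15228 + 2832 = 18060;  64580 + 18060 = 82640;  221336 + 82640 = 303976;  650960 + 303976 = 954936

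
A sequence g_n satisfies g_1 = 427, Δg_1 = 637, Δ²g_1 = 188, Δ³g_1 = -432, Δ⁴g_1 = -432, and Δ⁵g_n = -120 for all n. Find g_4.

2470

Build the table forward from the leading diagonal:
Δ⁵: -120  -120  -120  -120
Δ⁴: -432  -552  -672  -792
Δ³: -432  -864  -1416  -2088
Δ²: 188  -244  -1108  -2524
Δ: 637  825  581  -527
g: 427  1064  1889  2470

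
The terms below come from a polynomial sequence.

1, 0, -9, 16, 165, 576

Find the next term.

1435

D1: -1  -9  25  149  411
D2: -8  34  124  262
D3: 42  90  138
D4: 48  48
The fourth differences are constant (48).
138 + 48 = 186;  262 + 186 = 448;  411 + 448 = 859;  576 + 859 = 1435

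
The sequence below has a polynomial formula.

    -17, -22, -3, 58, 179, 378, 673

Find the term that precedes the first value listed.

Δ: -5  19  61  121  199  295
Δ²: 24  42  60  78  96
Δ³: 18  18  18  18
The third differences are constant at 18.
Work back: 24 − 18 = 6;  -5 − 6 = -11;  -17 + 11 = -6

-6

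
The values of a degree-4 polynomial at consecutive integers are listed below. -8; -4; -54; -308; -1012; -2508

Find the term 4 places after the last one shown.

-26612

D1: 4  -50  -254  -704  -1496
D2: -54  -204  -450  -792
D3: -150  -246  -342
D4: -96  -96
The fourth differences are constant (-96).
-342 − 96 = -438;  -792 − 438 = -1230;  -1496 − 1230 = -2726;  -2508 − 2726 = -5234
-438 − 96 = -534;  -1230 − 534 = -1764;  -2726 − 1764 = -4490;  -5234 − 4490 = -9724
-534 − 96 = -630;  -1764 − 630 = -2394;  -4490 − 2394 = -6884;  -9724 − 6884 = -16608
-630 − 96 = -726;  -2394 − 726 = -3120;  -6884 − 3120 = -10004;  -16608 − 10004 = -26612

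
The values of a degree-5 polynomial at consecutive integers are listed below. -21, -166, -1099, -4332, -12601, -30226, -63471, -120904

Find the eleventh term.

-145, -933, -3233, -8269, -17625, -33245, -57433
-788, -2300, -5036, -9356, -15620, -24188
-1512, -2736, -4320, -6264, -8568
-1224, -1584, -1944, -2304
-360, -360, -360
Fifth differences constant at -360.
-2304 − 360 = -2664;  -8568 − 2664 = -11232;  -24188 − 11232 = -35420;  -57433 − 35420 = -92853;  -120904 − 92853 = -213757
-2664 − 360 = -3024;  -11232 − 3024 = -14256;  -35420 − 14256 = -49676;  -92853 − 49676 = -142529;  -213757 − 142529 = -356286
-3024 − 360 = -3384;  -14256 − 3384 = -17640;  -49676 − 17640 = -67316;  -142529 − 67316 = -209845;  -356286 − 209845 = -566131

-566131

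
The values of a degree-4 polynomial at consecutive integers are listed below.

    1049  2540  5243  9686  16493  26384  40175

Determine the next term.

First differences: 1491, 2703, 4443, 6807, 9891, 13791
Second differences: 1212, 1740, 2364, 3084, 3900
Third differences: 528, 624, 720, 816
Fourth differences: 96, 96, 96
The fourth differences are constant (96).
816 + 96 = 912;  3900 + 912 = 4812;  13791 + 4812 = 18603;  40175 + 18603 = 58778

58778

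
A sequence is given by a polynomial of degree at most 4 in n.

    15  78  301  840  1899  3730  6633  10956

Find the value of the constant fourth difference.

D1: 63, 223, 539, 1059, 1831, 2903, 4323
D2: 160, 316, 520, 772, 1072, 1420
D3: 156, 204, 252, 300, 348
D4: 48, 48, 48, 48

48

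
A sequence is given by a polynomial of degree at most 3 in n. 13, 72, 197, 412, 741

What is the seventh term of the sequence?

1837

Δ: 59, 125, 215, 329
Δ²: 66, 90, 114
Δ³: 24, 24
The third differences are constant (24).
114 + 24 = 138;  329 + 138 = 467;  741 + 467 = 1208
138 + 24 = 162;  467 + 162 = 629;  1208 + 629 = 1837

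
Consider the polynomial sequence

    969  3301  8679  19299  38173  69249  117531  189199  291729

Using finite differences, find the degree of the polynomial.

5

2332, 5378, 10620, 18874, 31076, 48282, 71668, 102530
3046, 5242, 8254, 12202, 17206, 23386, 30862
2196, 3012, 3948, 5004, 6180, 7476
816, 936, 1056, 1176, 1296
120, 120, 120, 120
The fifth differences are constant, so the polynomial has degree 5.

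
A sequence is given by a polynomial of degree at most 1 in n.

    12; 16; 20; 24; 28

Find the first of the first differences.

First differences: 4, 4, 4, 4

4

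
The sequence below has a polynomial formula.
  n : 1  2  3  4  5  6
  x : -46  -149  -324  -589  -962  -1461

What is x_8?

First differences: -103, -175, -265, -373, -499
Second differences: -72, -90, -108, -126
Third differences: -18, -18, -18
The third differences are constant (-18).
-126 − 18 = -144;  -499 − 144 = -643;  -1461 − 643 = -2104
-144 − 18 = -162;  -643 − 162 = -805;  -2104 − 805 = -2909

-2909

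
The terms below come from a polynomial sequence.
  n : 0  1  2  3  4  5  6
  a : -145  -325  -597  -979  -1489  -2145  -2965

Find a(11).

-10155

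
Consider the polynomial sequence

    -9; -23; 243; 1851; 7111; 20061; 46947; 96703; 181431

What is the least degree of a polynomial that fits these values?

5

Δ: -14, 266, 1608, 5260, 12950, 26886, 49756, 84728
Δ²: 280, 1342, 3652, 7690, 13936, 22870, 34972
Δ³: 1062, 2310, 4038, 6246, 8934, 12102
Δ⁴: 1248, 1728, 2208, 2688, 3168
Δ⁵: 480, 480, 480, 480
The fifth differences are constant, so the polynomial has degree 5.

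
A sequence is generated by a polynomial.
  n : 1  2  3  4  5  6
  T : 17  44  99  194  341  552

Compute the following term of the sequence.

839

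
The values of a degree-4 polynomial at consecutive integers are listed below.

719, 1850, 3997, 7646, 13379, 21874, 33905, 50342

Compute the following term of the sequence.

72151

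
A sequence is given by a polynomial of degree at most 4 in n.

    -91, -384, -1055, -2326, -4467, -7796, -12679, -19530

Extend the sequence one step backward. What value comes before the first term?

Δ: -293, -671, -1271, -2141, -3329, -4883, -6851
Δ²: -378, -600, -870, -1188, -1554, -1968
Δ³: -222, -270, -318, -366, -414
Δ⁴: -48, -48, -48, -48
The fourth differences are constant at -48.
Work back: -222 + 48 = -174;  -378 + 174 = -204;  -293 + 204 = -89;  -91 + 89 = -2

-2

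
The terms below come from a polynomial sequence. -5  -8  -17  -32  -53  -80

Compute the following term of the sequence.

First differences: -3, -9, -15, -21, -27
Second differences: -6, -6, -6, -6
Constant second difference = -6, so extend:
-27 − 6 = -33;  -80 − 33 = -113

-113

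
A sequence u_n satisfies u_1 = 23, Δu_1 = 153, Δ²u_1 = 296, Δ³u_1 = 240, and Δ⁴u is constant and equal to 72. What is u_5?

3443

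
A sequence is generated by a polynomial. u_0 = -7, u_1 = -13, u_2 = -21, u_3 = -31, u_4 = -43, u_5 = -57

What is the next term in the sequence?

First differences: -6, -8, -10, -12, -14
Second differences: -2, -2, -2, -2
The second differences are constant (-2).
-14 − 2 = -16;  -57 − 16 = -73

-73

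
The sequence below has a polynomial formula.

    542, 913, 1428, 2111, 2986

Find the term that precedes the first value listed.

D1: 371  515  683  875
D2: 144  168  192
D3: 24  24
The third differences are constant at 24.
Work back: 144 − 24 = 120;  371 − 120 = 251;  542 − 251 = 291

291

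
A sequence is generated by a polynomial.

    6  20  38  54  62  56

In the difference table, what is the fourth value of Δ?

D1: 14, 18, 16, 8, -6
D2: 4, -2, -8, -14
D3: -6, -6, -6

8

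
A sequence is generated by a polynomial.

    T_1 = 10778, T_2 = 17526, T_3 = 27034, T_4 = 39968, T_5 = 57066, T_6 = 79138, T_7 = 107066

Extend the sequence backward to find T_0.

Δ: 6748  9508  12934  17098  22072  27928
Δ²: 2760  3426  4164  4974  5856
Δ³: 666  738  810  882
Δ⁴: 72  72  72
The fourth differences are constant at 72.
Work back: 666 − 72 = 594;  2760 − 594 = 2166;  6748 − 2166 = 4582;  10778 − 4582 = 6196

6196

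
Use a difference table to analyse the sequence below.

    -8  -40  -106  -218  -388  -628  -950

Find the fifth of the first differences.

-240

D1: -32, -66, -112, -170, -240, -322
D2: -34, -46, -58, -70, -82
D3: -12, -12, -12, -12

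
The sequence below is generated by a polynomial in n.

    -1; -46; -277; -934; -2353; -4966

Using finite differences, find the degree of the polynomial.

4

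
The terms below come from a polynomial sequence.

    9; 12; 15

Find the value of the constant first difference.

D1: 3, 3

3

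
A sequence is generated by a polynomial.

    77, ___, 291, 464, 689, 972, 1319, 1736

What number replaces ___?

164

Using the last 6 terms:
Δ: 173  225  283  347  417
Δ²: 52  58  64  70
Δ³: 6  6  6
Constant third difference = 6.
Extend backward: 52 − 6 = 46;  173 − 46 = 127;  291 − 127 = 164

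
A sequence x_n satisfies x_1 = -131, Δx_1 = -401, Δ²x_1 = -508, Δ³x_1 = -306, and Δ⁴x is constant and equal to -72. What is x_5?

-6079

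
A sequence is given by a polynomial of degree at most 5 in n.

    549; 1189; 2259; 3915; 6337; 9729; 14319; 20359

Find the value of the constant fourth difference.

First differences: 640, 1070, 1656, 2422, 3392, 4590, 6040
Second differences: 430, 586, 766, 970, 1198, 1450
Third differences: 156, 180, 204, 228, 252
Fourth differences: 24, 24, 24, 24

24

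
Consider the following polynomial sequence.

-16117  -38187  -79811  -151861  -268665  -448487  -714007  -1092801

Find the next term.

-1617821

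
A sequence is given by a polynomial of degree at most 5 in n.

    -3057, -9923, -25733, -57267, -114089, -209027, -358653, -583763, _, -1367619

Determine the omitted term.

-909857

Using the first 8 terms:
Δ: -6866, -15810, -31534, -56822, -94938, -149626, -225110
Δ²: -8944, -15724, -25288, -38116, -54688, -75484
Δ³: -6780, -9564, -12828, -16572, -20796
Δ⁴: -2784, -3264, -3744, -4224
Δ⁵: -480, -480, -480
Constant fifth difference = -480.
Extend forward: -4224 − 480 = -4704;  -20796 − 4704 = -25500;  -75484 − 25500 = -100984;  -225110 − 100984 = -326094;  -583763 − 326094 = -909857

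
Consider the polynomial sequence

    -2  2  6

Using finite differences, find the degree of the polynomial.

1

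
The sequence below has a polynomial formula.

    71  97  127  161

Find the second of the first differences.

30

First differences: 26, 30, 34
Second differences: 4, 4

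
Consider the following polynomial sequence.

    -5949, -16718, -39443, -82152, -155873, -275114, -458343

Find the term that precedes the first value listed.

-1628

D1: -10769  -22725  -42709  -73721  -119241  -183229
D2: -11956  -19984  -31012  -45520  -63988
D3: -8028  -11028  -14508  -18468
D4: -3000  -3480  -3960
D5: -480  -480
The fifth differences are constant at -480.
Work back: -3000 + 480 = -2520;  -8028 + 2520 = -5508;  -11956 + 5508 = -6448;  -10769 + 6448 = -4321;  -5949 + 4321 = -1628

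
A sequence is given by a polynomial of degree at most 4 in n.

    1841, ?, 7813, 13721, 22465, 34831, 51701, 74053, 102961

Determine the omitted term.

4051

Using the last 7 terms:
5908, 8744, 12366, 16870, 22352, 28908
2836, 3622, 4504, 5482, 6556
786, 882, 978, 1074
96, 96, 96
Constant fourth difference = 96.
Extend backward: 786 − 96 = 690;  2836 − 690 = 2146;  5908 − 2146 = 3762;  7813 − 3762 = 4051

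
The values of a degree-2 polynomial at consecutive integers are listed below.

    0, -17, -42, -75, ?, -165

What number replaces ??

-116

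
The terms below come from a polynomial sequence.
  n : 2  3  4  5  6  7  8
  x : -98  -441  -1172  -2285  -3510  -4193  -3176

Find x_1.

-5

Δ: -343  -731  -1113  -1225  -683  1017
Δ²: -388  -382  -112  542  1700
Δ³: 6  270  654  1158
Δ⁴: 264  384  504
Δ⁵: 120  120
The fifth differences are constant at 120.
Work back: 264 − 120 = 144;  6 − 144 = -138;  -388 + 138 = -250;  -343 + 250 = -93;  -98 + 93 = -5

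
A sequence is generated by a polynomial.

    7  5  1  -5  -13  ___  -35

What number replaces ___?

-23

Using the first 5 terms:
Δ: -2, -4, -6, -8
Δ²: -2, -2, -2
Constant second difference = -2.
Extend forward: -8 − 2 = -10;  -13 − 10 = -23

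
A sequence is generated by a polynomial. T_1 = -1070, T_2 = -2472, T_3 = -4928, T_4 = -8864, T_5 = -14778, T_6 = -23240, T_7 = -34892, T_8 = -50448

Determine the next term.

-70694

First differences: -1402 , -2456 , -3936 , -5914 , -8462 , -11652 , -15556
Second differences: -1054 , -1480 , -1978 , -2548 , -3190 , -3904
Third differences: -426 , -498 , -570 , -642 , -714
Fourth differences: -72 , -72 , -72 , -72
Constant fourth difference = -72, so extend:
-714 − 72 = -786;  -3904 − 786 = -4690;  -15556 − 4690 = -20246;  -50448 − 20246 = -70694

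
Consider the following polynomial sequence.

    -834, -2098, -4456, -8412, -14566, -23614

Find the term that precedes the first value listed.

First differences: -1264  -2358  -3956  -6154  -9048
Second differences: -1094  -1598  -2198  -2894
Third differences: -504  -600  -696
Fourth differences: -96  -96
The fourth differences are constant at -96.
Work back: -504 + 96 = -408;  -1094 + 408 = -686;  -1264 + 686 = -578;  -834 + 578 = -256

-256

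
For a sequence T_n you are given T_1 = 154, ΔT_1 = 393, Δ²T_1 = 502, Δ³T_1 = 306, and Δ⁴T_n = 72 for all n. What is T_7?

Build the table forward from the leading diagonal:
Fourth differences: 72, 72, 72, 72, 72, 72, 72
Third differences: 306, 378, 450, 522, 594, 666, 738
Second differences: 502, 808, 1186, 1636, 2158, 2752, 3418
First differences: 393, 895, 1703, 2889, 4525, 6683, 9435
T: 154, 547, 1442, 3145, 6034, 10559, 17242

17242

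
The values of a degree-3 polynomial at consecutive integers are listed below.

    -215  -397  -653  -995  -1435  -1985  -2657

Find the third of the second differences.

-98

Δ: -182, -256, -342, -440, -550, -672
Δ²: -74, -86, -98, -110, -122
Δ³: -12, -12, -12, -12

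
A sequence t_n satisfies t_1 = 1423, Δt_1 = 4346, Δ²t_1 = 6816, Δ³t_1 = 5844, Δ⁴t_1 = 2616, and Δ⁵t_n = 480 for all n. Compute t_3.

Build the table forward from the leading diagonal:
Δ⁵: 480, 480, 480
Δ⁴: 2616, 3096, 3576
Δ³: 5844, 8460, 11556
Δ²: 6816, 12660, 21120
Δ: 4346, 11162, 23822
t: 1423, 5769, 16931

16931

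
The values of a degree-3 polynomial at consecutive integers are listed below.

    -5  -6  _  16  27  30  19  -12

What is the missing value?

3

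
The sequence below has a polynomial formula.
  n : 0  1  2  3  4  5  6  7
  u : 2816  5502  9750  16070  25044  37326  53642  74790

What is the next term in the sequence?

101640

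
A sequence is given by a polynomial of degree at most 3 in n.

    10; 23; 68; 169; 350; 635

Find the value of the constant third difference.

24

D1: 13, 45, 101, 181, 285
D2: 32, 56, 80, 104
D3: 24, 24, 24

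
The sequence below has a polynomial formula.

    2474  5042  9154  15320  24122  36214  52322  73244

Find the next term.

99850

2568, 4112, 6166, 8802, 12092, 16108, 20922
1544, 2054, 2636, 3290, 4016, 4814
510, 582, 654, 726, 798
72, 72, 72, 72
The fourth differences are constant (72).
798 + 72 = 870;  4814 + 870 = 5684;  20922 + 5684 = 26606;  73244 + 26606 = 99850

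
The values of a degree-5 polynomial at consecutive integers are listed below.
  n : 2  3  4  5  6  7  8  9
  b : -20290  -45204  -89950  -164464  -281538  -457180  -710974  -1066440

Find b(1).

-7768

First differences: -24914  -44746  -74514  -117074  -175642  -253794  -355466
Second differences: -19832  -29768  -42560  -58568  -78152  -101672
Third differences: -9936  -12792  -16008  -19584  -23520
Fourth differences: -2856  -3216  -3576  -3936
Fifth differences: -360  -360  -360
The fifth differences are constant at -360.
Work back: -2856 + 360 = -2496;  -9936 + 2496 = -7440;  -19832 + 7440 = -12392;  -24914 + 12392 = -12522;  -20290 + 12522 = -7768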